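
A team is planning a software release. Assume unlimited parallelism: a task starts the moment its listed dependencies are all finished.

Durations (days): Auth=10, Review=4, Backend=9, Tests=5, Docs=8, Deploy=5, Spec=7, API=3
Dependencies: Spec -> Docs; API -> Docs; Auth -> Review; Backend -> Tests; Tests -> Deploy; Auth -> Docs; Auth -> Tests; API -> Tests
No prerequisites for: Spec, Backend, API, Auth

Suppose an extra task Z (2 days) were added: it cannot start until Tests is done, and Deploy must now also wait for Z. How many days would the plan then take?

Originally the plan takes 20 days.
With Z inserted, Deploy now waits for max(Tests, Z).
New critical path: Auth→Tests→Z→Deploy = 10+5+2+5 = 22 ⇒ 22 days.

22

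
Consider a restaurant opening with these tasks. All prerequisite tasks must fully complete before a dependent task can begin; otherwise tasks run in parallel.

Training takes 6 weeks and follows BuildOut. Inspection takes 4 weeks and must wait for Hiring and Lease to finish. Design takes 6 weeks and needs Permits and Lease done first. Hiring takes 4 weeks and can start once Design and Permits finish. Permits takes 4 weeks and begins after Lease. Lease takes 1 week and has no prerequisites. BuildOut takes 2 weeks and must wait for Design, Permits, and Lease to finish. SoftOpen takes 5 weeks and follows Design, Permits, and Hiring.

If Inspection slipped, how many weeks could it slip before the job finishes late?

1

The longest chain is Lease→Permits→Design→Hiring→SoftOpen = 1+4+6+4+5 = 20; overall finish 20 weeks.
Longest path through Inspection: 19 weeks (earliest finish 19, latest finish 20).
Slack of Inspection = 16 − 15 = 1 week.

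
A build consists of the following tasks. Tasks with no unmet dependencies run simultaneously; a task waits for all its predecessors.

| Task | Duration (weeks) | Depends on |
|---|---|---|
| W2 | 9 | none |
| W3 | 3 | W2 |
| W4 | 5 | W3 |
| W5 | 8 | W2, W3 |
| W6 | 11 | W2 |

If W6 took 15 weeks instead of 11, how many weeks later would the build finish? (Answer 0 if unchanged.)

4

Actual critical path: W2→W6 = 9+11 = 20 ⇒ 20 weeks.
W6 is on the critical path; changing it to 15 makes that path 24 weeks.
No other chain overtakes it, so the finish is 24 weeks.
Change in finish: 24 − 20 = +4 weeks.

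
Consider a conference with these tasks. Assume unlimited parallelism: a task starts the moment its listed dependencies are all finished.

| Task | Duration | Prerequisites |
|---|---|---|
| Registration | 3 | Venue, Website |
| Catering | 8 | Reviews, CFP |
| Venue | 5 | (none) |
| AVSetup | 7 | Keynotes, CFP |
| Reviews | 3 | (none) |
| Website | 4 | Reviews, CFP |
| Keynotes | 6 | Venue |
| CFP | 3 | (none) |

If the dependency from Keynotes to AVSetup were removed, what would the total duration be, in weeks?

11

Original critical path: Venue→Keynotes→AVSetup = 5+6+7 = 18 ⇒ 18 weeks.
Without Keynotes→AVSetup, AVSetup's earliest start moves from 11 to 3.
The longest chain is now Venue→Keynotes = 5+6 = 11, so the conference takes 11 weeks.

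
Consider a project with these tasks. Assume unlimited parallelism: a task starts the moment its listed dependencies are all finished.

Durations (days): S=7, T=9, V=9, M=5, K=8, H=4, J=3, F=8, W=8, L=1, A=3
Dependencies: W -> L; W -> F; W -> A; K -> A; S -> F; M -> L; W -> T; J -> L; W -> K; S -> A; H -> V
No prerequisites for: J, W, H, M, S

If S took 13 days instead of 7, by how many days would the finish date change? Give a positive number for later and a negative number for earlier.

2

Critical path before the change: W→K→A = 8+8+3 = 19 giving 19 days.
The longest path through S is only 15 days, so S has float 4.
New critical path: S→F = 13+8 = 21 ⇒ 21 days.
Change in finish: 21 − 19 = +2 days.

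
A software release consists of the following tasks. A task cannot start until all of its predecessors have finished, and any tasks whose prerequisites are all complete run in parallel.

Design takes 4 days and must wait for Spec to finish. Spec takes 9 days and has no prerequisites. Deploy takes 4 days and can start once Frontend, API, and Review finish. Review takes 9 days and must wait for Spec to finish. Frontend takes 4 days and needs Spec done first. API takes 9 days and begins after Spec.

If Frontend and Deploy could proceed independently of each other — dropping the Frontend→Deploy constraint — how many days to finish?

22

Before: longest chain Spec→API→Deploy = 9+9+4 = 22, finish 22.
Dropping Frontend→Deploy doesn't change Deploy's earliest start (18); another predecessor still binds.
The longest chain is now Spec→API→Deploy = 9+9+4 = 22, so the plan takes 22 days.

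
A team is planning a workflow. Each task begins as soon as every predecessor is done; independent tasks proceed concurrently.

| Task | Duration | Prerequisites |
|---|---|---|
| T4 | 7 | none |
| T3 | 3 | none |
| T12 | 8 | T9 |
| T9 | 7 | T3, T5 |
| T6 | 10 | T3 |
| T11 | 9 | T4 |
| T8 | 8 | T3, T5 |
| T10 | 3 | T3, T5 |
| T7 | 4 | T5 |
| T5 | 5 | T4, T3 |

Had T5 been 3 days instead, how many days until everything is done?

25

Baseline: T4→T5→T9→T12 = 7+5+7+8 = 27 → 27 days.
Since T5 is critical, the -2 change carries straight to that chain (now 25 days).
The critical path is still T4→T5→T9→T12; finish is now 25 days.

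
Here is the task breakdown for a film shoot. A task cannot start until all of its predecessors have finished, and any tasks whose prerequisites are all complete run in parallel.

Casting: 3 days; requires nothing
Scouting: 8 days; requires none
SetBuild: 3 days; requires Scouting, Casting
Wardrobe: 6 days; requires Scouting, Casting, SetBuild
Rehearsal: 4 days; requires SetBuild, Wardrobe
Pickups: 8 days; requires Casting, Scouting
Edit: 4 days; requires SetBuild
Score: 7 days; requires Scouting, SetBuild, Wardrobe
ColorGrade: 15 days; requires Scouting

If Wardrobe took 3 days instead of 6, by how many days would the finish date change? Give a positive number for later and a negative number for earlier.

Actual critical path: Scouting→SetBuild→Wardrobe→Score = 8+3+6+7 = 24 ⇒ 24 days.
Wardrobe lies on that path, so at 3 days the path becomes 21 days.
The binding chain switches to Scouting→ColorGrade = 8+15 = 23; finish 23 days.
Change in finish: 23 − 24 = -1 days.

-1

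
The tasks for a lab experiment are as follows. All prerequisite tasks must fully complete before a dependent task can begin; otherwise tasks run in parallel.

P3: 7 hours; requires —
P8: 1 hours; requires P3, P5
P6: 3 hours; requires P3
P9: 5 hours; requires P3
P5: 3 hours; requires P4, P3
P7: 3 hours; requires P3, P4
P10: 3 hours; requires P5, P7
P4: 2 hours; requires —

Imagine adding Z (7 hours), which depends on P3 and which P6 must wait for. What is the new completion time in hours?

17

Originally the schedule takes 13 hours.
With Z inserted, P6 now waits for max(P3, Z).
New critical path: P3→Z→P6 = 7+7+3 = 17 ⇒ 17 hours.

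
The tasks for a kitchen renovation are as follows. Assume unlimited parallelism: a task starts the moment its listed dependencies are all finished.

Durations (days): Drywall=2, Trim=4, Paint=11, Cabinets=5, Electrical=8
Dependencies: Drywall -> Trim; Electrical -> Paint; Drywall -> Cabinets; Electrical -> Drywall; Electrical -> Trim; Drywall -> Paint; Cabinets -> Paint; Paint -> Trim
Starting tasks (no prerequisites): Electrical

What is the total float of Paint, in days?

Critical path: Electrical→Drywall→Cabinets→Paint→Trim = 8+2+5+11+4 = 30, so the finish is 30 days.
The longest chain containing Paint totals 30 days.
So Paint can slip 26 − 26 = 0 days.

0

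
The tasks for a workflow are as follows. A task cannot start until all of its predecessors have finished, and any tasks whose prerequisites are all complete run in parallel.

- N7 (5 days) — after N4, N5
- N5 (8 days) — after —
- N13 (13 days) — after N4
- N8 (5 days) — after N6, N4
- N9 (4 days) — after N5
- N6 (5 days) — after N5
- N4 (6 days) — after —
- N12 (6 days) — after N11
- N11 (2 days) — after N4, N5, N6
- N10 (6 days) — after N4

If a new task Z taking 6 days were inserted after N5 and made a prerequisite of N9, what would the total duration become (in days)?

Originally the workflow takes 21 days.
With Z inserted, N9 now waits for max(N5, Z).
New critical path: N5→N6→N11→N12 = 8+5+2+6 = 21 ⇒ 21 days.

21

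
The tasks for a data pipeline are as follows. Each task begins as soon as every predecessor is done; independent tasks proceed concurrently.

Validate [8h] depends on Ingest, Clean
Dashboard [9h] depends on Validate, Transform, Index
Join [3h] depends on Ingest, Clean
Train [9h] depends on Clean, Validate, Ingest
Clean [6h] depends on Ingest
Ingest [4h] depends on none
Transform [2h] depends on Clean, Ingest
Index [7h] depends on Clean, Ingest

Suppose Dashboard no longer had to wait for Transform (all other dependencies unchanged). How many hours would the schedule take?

27

With the dependency in place, Ingest→Clean→Validate→Train = 4+6+8+9 = 27 sets the finish at 27 hours.
Dropping Transform→Dashboard doesn't change Dashboard's earliest start (18); another predecessor still binds.
After: Ingest→Clean→Validate→Train = 4+6+8+9 = 27 → 27 hours.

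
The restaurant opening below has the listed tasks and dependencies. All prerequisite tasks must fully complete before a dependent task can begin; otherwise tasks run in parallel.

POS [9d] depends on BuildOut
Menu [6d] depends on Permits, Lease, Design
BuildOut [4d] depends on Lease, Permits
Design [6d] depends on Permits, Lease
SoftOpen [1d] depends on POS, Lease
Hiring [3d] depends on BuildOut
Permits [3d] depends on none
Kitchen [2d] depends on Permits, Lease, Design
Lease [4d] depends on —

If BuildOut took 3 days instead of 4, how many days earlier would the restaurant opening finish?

Actual critical path: Lease→BuildOut→POS→SoftOpen = 4+4+9+1 = 18 ⇒ 18 days.
BuildOut is on the critical path; changing it to 3 makes that path 17 days.
The critical path is still Lease→BuildOut→POS→SoftOpen; finish is now 17 days.
Change in finish: 17 − 18 = -1 days.

1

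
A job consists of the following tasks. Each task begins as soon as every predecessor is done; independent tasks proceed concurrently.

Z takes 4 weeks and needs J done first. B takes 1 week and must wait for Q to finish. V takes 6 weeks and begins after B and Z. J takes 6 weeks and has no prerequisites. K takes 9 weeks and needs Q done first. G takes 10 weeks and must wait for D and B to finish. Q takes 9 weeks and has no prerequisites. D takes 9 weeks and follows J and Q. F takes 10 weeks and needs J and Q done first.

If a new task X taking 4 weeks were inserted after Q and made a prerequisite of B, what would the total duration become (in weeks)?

28

Originally the plan takes 28 weeks.
With X inserted, B now waits for max(Q, X).
New critical path: Q→D→G = 9+9+10 = 28 ⇒ 28 weeks.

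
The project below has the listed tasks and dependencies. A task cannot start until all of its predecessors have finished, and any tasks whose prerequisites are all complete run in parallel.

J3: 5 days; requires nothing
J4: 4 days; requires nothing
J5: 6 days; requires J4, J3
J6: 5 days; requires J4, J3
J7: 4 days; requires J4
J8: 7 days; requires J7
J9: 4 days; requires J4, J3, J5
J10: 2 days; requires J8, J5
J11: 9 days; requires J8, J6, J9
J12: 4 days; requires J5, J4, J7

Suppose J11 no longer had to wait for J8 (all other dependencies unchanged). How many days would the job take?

24

With the dependency in place, J3→J5→J9→J11 = 5+6+4+9 = 24 sets the finish at 24 days.
Dropping J8→J11 doesn't change J11's earliest start (15); another predecessor still binds.
The longest chain is now J3→J5→J9→J11 = 5+6+4+9 = 24, so the job takes 24 days.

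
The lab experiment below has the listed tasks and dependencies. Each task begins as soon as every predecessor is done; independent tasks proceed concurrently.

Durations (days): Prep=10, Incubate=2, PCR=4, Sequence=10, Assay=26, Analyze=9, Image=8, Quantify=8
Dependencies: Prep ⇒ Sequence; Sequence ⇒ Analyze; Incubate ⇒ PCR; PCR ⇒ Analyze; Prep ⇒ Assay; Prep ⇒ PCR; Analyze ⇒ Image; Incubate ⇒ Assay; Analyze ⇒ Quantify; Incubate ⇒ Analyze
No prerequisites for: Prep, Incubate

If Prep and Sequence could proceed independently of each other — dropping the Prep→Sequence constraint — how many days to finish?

36

With the dependency in place, Prep→Sequence→Analyze→Image = 10+10+9+8 = 37 sets the finish at 37 days.
Without Prep→Sequence, Sequence's earliest start moves from 10 to 0.
The longest chain is now Prep→Assay = 10+26 = 36, so the plan takes 36 days.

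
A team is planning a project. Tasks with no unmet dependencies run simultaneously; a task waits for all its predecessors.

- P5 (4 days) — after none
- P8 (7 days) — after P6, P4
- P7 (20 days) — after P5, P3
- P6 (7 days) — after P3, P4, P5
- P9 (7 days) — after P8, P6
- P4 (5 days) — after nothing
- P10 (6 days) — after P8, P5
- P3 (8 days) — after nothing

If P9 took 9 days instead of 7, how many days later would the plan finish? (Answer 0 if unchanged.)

2

Critical path before the change: P3→P6→P8→P9 = 8+7+7+7 = 29 giving 29 days.
Since P9 is critical, the +2 change carries straight to that chain (now 31 days).
The critical path is still P3→P6→P8→P9; finish is now 31 days.
Change in finish: 31 − 29 = +2 days.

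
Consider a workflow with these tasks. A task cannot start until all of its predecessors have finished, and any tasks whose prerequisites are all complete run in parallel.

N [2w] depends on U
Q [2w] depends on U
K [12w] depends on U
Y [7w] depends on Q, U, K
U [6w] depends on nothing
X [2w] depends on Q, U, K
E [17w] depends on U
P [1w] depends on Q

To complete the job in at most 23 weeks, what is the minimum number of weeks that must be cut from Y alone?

Current finish: 25 weeks; target: 23.
Y is on every critical path, so each week cut from Y cuts the finish by one (this holds down to a finish of 23).
Need 25 − 23 = 2 weeks off Y → Y becomes 5 weeks, finish becomes 23.

2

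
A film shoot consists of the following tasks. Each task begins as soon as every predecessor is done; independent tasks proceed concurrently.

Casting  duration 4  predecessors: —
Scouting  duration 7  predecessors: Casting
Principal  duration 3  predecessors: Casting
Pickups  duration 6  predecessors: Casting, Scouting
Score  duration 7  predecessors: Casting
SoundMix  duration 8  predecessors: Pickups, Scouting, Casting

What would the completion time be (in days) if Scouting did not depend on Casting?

21

Before: longest chain Casting→Scouting→Pickups→SoundMix = 4+7+6+8 = 25, finish 25.
Without Casting→Scouting, Scouting's earliest start moves from 4 to 0.
The longest chain is now Scouting→Pickups→SoundMix = 7+6+8 = 21, so the plan takes 21 days.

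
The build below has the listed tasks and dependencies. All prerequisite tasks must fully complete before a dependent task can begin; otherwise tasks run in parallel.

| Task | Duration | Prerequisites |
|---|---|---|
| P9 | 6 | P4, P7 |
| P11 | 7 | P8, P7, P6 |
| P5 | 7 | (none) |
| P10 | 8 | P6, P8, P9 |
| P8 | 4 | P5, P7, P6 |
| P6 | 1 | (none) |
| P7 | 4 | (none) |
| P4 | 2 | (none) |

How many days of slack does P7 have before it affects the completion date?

Critical path: P5→P8→P10 = 7+4+8 = 19, so the finish is 19 days.
Longest path through P7: 18 days (earliest finish 4, latest finish 5).
So P7 can slip 5 − 4 = 1 day.

1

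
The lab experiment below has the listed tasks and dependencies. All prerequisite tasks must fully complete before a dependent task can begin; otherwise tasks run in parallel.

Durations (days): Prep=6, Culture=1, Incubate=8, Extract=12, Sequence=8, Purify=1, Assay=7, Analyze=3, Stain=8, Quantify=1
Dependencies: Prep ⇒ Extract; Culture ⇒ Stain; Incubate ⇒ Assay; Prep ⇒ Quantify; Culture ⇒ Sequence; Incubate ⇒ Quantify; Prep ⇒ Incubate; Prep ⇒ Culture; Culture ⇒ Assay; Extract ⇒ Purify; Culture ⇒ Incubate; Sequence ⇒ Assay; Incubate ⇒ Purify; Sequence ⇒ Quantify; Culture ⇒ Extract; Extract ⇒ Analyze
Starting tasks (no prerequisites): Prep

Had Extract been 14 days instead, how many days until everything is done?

Critical path before the change: Prep→Culture→Extract→Analyze = 6+1+12+3 = 22 giving 22 days.
Extract lies on that path, so at 14 days the path becomes 24 days.
No other chain overtakes it, so the finish is 24 days.

24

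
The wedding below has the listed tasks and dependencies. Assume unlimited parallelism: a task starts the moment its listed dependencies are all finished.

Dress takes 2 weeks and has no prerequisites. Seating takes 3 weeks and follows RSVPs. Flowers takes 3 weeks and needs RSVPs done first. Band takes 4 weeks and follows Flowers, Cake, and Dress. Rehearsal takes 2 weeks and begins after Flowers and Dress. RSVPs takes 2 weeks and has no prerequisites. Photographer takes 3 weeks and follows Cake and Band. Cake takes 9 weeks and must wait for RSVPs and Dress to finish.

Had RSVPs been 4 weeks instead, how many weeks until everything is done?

20

As given, the longest chain is RSVPs→Cake→Band→Photographer = 2+9+4+3 = 18, so the finish is 18 weeks.
Since RSVPs is critical, the +2 change carries straight to that chain (now 20 weeks).
No other chain overtakes it, so the finish is 20 weeks.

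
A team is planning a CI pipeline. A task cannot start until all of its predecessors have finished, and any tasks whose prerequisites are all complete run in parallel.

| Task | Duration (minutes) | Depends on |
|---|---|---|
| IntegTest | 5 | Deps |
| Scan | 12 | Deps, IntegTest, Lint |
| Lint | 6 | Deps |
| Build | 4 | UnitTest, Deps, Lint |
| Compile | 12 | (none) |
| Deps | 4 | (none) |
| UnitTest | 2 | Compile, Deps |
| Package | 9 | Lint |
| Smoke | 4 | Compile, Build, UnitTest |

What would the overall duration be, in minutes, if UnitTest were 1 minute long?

22

Baseline: Compile→UnitTest→Build→Smoke = 12+2+4+4 = 22 → 22 minutes.
UnitTest lies on that path, so at 1 minute the path becomes 21 minutes.
The binding chain switches to Deps→Lint→Scan = 4+6+12 = 22; finish 22 minutes.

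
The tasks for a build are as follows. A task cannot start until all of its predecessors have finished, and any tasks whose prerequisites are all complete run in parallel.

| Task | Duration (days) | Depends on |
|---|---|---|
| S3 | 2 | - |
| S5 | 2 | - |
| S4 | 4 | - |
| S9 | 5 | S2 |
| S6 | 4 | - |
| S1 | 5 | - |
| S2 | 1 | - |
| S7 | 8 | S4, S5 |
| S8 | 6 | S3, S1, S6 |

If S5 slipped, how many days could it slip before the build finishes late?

The longest chain is S4→S7 = 4+8 = 12; overall finish 12 days.
Longest path through S5: 10 days (earliest finish 2, latest finish 4).
Slack of S5 = 2 − 0 = 2 days.

2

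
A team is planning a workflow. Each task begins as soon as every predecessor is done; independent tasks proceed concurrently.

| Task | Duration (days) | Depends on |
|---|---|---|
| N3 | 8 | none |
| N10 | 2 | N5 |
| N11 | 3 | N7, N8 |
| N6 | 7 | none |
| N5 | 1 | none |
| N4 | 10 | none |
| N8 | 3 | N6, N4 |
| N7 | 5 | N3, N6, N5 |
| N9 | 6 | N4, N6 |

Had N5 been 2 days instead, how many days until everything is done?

Critical path before the change: N3→N7→N11 = 8+5+3 = 16 giving 16 days.
N5 has 7 days of float (longest path through it is 9).
That remains the longest chain; total 16 days.

16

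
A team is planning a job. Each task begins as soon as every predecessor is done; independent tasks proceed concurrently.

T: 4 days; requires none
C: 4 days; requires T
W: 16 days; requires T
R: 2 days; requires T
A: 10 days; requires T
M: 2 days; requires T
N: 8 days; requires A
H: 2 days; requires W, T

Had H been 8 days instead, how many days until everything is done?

As given, the longest chain is T→W→H = 4+16+2 = 22, so the finish is 22 days.
Since H is critical, the +6 change carries straight to that chain (now 28 days).
No other chain overtakes it, so the finish is 28 days.

28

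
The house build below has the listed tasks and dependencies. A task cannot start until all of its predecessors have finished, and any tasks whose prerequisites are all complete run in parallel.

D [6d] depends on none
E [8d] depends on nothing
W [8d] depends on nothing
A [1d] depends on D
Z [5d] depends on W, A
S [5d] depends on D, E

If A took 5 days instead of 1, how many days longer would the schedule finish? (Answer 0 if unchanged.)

The binding path is E→S = 8+5 = 13; finish at 13 days.
A has 1 day of float (longest path through it is 12).
The binding chain switches to D→A→Z = 6+5+5 = 16; finish 16 days.
Change in finish: 16 − 13 = +3 days.

3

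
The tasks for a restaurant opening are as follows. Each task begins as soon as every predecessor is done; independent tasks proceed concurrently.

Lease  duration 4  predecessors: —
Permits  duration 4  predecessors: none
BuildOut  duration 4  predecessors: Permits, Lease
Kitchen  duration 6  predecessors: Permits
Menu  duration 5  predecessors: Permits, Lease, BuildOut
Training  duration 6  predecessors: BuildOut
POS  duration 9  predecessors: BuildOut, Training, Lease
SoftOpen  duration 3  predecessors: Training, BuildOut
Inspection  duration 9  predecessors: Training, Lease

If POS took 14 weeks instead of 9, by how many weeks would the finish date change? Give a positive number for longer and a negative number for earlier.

Actual critical path: Lease→BuildOut→Training→POS = 4+4+6+9 = 23 ⇒ 23 weeks.
POS is on the critical path; changing it to 14 makes that path 28 weeks.
That remains the longest chain; total 28 weeks.
Change in finish: 28 − 23 = +5 weeks.

5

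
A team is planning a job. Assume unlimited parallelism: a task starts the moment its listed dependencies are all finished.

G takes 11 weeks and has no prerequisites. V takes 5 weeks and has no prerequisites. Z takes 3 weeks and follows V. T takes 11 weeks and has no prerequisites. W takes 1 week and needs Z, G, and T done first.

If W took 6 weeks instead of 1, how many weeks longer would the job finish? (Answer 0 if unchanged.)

Baseline: T→W = 11+1 = 12 → 12 weeks.
W lies on that path, so at 6 weeks the path becomes 17 weeks.
The critical path is still T→W; finish is now 17 weeks.
Change in finish: 17 − 12 = +5 weeks.

5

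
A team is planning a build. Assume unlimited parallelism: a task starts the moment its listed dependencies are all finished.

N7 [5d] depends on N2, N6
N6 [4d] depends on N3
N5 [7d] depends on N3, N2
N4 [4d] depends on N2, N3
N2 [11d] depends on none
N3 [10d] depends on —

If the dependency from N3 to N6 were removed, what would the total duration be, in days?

18

Original critical path: N3→N6→N7 = 10+4+5 = 19 ⇒ 19 days.
Without N3→N6, N6's earliest start moves from 10 to 0.
The longest chain is now N2→N5 = 11+7 = 18, so the project takes 18 days.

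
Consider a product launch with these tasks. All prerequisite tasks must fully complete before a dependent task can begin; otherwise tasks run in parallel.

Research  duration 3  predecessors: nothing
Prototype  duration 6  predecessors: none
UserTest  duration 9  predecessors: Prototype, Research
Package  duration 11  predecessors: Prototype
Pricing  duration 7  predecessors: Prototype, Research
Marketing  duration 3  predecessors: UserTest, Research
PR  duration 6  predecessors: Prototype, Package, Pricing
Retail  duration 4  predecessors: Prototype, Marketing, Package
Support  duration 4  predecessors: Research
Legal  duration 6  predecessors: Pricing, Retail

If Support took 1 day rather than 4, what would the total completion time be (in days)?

28

As given, the longest chain is Prototype→UserTest→Marketing→Retail→Legal = 6+9+3+4+6 = 28, so the finish is 28 days.
Support is off the critical path — its longest chain is 7 days, giving 21 of slack.
No other chain overtakes it, so the finish is 28 days.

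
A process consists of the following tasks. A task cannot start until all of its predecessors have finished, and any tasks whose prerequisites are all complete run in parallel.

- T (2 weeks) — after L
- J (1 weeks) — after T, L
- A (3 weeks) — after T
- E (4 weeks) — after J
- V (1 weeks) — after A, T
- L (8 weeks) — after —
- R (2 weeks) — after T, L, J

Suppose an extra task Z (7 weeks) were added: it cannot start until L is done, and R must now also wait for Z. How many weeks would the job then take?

Originally the job takes 15 weeks.
With Z inserted, R now waits for max(T, L, J, Z).
New critical path: L→Z→R = 8+7+2 = 17 ⇒ 17 weeks.

17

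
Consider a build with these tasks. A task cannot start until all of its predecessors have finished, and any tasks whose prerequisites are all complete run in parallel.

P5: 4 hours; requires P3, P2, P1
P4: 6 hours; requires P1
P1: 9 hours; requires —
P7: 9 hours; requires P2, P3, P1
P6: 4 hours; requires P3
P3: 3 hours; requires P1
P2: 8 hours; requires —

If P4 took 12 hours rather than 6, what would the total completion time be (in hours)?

Baseline: P1→P3→P7 = 9+3+9 = 21 → 21 hours.
P4 has 6 hours of float (longest path through it is 15).
The critical path is still P1→P3→P7; finish is now 21 hours.

21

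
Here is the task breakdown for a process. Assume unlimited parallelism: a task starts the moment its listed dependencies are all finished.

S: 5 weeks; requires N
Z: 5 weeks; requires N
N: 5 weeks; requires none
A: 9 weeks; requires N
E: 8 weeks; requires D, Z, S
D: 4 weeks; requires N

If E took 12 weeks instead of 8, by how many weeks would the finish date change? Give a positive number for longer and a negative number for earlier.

Baseline: N→S→E = 5+5+8 = 18 → 18 weeks.
Since E is critical, the +4 change carries straight to that chain (now 22 weeks).
That remains the longest chain; total 22 weeks.
Change in finish: 22 − 18 = +4 weeks.

4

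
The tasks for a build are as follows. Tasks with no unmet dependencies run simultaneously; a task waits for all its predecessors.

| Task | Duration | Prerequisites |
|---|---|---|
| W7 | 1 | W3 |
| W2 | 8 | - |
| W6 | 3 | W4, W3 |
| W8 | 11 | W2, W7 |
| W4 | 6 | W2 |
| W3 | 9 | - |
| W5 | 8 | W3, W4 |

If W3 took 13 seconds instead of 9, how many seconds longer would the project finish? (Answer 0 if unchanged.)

The binding path is W2→W4→W5 = 8+6+8 = 22; finish at 22 seconds.
W3 is off the critical path — its longest chain is 21 seconds, giving 1 of slack.
Now W3→W7→W8 = 13+1+11 = 25 is longest, so the finish becomes 25 seconds.
Change in finish: 25 − 22 = +3 seconds.

3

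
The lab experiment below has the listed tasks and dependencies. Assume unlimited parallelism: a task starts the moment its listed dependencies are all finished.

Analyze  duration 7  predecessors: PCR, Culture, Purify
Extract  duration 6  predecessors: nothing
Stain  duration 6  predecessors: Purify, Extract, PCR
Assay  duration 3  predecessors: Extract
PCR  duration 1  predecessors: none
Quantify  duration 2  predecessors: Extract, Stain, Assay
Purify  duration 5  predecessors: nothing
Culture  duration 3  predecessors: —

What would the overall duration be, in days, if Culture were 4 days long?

As given, the longest chain is Extract→Stain→Quantify = 6+6+2 = 14, so the finish is 14 days.
Culture has 4 days of float (longest path through it is 10).
No other chain overtakes it, so the finish is 14 days.

14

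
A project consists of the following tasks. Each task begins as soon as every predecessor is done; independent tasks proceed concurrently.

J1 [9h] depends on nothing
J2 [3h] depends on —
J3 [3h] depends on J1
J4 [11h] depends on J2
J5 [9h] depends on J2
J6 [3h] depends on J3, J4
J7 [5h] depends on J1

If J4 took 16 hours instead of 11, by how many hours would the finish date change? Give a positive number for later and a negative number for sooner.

Baseline: J2→J4→J6 = 3+11+3 = 17 → 17 hours.
Since J4 is critical, the +5 change carries straight to that chain (now 22 hours).
That remains the longest chain; total 22 hours.
Change in finish: 22 − 17 = +5 hours.

5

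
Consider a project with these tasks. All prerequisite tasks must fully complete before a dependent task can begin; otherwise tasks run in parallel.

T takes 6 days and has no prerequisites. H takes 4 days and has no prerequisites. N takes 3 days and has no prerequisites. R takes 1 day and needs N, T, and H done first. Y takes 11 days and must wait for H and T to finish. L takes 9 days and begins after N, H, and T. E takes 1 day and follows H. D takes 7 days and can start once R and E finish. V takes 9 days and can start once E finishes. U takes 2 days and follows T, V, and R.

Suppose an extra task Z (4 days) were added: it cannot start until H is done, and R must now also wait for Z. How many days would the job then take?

Originally the job takes 17 days.
With Z inserted, R now waits for max(N, T, H, Z).
New critical path: T→Y = 6+11 = 17 ⇒ 17 days.

17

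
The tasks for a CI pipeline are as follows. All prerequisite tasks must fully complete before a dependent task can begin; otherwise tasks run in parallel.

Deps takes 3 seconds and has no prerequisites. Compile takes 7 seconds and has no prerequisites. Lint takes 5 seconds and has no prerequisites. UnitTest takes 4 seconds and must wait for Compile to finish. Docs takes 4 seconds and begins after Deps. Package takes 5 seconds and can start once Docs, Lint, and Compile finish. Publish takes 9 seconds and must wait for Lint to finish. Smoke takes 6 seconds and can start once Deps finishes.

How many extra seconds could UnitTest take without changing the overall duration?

3

Critical path: Lint→Publish = 5+9 = 14, so the finish is 14 seconds.
Longest path through UnitTest: 11 seconds (earliest finish 11, latest finish 14).
Slack of UnitTest = 10 − 7 = 3 seconds.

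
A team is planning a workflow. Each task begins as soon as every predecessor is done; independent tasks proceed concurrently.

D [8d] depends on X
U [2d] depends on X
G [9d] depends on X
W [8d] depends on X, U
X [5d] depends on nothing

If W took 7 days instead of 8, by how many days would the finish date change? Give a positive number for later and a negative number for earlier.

Actual critical path: X→U→W = 5+2+8 = 15 ⇒ 15 days.
Since W is critical, the -1 change carries straight to that chain (now 14 days).
Now X→G = 5+9 = 14 is longest, so the finish becomes 14 days.
Change in finish: 14 − 15 = -1 days.

-1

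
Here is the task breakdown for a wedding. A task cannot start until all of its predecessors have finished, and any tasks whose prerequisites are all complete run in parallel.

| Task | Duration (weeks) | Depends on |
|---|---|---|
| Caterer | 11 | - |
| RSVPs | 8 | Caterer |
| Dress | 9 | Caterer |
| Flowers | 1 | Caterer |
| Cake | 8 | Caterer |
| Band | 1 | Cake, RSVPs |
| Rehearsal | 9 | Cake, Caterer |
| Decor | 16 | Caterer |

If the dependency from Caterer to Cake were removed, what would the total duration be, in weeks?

With the dependency in place, Caterer→Cake→Rehearsal = 11+8+9 = 28 sets the finish at 28 weeks.
Without Caterer→Cake, Cake's earliest start moves from 11 to 0.
New critical path: Caterer→Decor = 11+16 = 27 ⇒ 27 weeks.

27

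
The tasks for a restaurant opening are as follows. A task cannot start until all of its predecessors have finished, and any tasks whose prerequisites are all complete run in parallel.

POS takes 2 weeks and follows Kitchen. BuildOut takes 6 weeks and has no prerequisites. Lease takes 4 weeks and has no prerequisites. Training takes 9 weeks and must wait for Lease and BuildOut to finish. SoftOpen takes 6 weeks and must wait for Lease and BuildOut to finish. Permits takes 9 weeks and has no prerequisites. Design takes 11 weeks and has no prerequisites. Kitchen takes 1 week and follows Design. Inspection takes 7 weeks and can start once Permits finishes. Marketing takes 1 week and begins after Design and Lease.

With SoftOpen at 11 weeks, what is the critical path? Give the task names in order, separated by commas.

The binding path is Permits→Inspection = 9+7 = 16; finish at 16 weeks.
SoftOpen has 4 weeks of float (longest path through it is 12).
Now BuildOut→SoftOpen = 6+11 = 17 is longest, so the finish becomes 17 weeks.

BuildOut, SoftOpen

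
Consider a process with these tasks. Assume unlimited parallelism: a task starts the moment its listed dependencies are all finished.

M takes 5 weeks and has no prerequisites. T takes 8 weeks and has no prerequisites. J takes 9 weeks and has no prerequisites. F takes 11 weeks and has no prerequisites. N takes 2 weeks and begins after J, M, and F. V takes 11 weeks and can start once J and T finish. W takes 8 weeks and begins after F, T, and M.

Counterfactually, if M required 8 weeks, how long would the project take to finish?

Critical path before the change: J→V = 9+11 = 20 giving 20 weeks.
M has 7 weeks of float (longest path through it is 13).
That remains the longest chain; total 20 weeks.

20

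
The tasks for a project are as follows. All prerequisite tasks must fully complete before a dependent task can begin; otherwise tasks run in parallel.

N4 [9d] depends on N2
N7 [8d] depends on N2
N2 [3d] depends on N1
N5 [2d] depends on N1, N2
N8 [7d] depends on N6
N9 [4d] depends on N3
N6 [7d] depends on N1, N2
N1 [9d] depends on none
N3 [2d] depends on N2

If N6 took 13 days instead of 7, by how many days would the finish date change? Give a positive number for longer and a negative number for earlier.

6

The binding path is N1→N2→N6→N8 = 9+3+7+7 = 26; finish at 26 days.
Since N6 is critical, the +6 change carries straight to that chain (now 32 days).
That remains the longest chain; total 32 days.
Change in finish: 32 − 26 = +6 days.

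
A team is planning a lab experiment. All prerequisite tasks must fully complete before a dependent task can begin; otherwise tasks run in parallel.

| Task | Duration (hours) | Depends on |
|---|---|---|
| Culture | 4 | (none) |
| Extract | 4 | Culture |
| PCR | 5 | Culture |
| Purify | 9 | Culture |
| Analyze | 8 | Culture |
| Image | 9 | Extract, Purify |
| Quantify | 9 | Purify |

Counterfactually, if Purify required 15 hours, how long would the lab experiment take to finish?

As given, the longest chain is Culture→Purify→Image = 4+9+9 = 22, so the finish is 22 hours.
Purify lies on that path, so at 15 hours the path becomes 28 hours.
That remains the longest chain; total 28 hours.

28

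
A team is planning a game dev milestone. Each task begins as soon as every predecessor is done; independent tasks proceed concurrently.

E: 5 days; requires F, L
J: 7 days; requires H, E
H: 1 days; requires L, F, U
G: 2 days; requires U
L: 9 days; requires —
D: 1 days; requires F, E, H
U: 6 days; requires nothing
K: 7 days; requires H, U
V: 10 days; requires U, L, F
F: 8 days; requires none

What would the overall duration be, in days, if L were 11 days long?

23

Baseline: L→E→J = 9+5+7 = 21 → 21 days.
L is on the critical path; changing it to 11 makes that path 23 days.
No other chain overtakes it, so the finish is 23 days.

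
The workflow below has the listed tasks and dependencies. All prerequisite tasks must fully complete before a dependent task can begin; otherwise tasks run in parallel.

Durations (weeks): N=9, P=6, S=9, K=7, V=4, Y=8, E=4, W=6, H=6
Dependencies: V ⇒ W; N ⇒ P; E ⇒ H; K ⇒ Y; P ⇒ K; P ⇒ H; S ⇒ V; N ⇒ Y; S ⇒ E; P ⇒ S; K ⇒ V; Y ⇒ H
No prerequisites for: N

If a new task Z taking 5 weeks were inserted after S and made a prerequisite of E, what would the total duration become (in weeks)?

Originally the project takes 36 weeks.
With Z inserted, E now waits for max(S, Z).
New critical path: N→P→S→Z→E→H = 9+6+9+5+4+6 = 39 ⇒ 39 weeks.

39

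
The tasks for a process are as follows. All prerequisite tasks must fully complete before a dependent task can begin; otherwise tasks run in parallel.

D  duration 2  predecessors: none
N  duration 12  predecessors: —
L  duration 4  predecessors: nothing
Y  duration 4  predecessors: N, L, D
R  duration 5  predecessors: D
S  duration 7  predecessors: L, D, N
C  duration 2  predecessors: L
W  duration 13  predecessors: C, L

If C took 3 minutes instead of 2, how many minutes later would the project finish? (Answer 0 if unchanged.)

1

Critical path before the change: L→C→W = 4+2+13 = 19 giving 19 minutes.
Since C is critical, the +1 change carries straight to that chain (now 20 minutes).
That remains the longest chain; total 20 minutes.
Change in finish: 20 − 19 = +1 minutes.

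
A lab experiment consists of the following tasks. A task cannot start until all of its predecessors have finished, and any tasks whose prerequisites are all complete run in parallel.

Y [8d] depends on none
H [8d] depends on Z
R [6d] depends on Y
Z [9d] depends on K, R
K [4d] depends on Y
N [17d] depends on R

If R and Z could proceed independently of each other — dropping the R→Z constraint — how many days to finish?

31

Before: longest chain Y→R→Z→H = 8+6+9+8 = 31, finish 31.
Without R→Z, Z's earliest start moves from 14 to 12.
New critical path: Y→R→N = 8+6+17 = 31 ⇒ 31 days.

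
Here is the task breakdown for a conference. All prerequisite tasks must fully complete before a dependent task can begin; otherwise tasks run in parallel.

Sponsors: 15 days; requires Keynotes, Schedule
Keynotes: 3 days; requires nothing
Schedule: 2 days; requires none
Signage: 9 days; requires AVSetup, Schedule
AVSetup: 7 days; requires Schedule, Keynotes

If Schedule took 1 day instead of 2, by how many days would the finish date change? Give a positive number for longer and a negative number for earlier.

Baseline: Keynotes→AVSetup→Signage = 3+7+9 = 19 → 19 days.
Schedule is off the critical path — its longest chain is 18 days, giving 1 of slack.
That remains the longest chain; total 19 days.
Change in finish: 19 − 19 = +0 days.

0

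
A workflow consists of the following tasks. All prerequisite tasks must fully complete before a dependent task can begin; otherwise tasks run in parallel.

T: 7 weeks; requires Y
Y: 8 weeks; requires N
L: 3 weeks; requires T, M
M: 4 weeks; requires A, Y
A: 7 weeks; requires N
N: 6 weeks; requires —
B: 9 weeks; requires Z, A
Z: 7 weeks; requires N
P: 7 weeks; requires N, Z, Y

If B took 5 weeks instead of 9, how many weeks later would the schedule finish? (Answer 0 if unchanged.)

The binding path is N→Y→T→L = 6+8+7+3 = 24; finish at 24 weeks.
B has 2 weeks of float (longest path through it is 22).
No other chain overtakes it, so the finish is 24 weeks.
Change in finish: 24 − 24 = +0 weeks.

0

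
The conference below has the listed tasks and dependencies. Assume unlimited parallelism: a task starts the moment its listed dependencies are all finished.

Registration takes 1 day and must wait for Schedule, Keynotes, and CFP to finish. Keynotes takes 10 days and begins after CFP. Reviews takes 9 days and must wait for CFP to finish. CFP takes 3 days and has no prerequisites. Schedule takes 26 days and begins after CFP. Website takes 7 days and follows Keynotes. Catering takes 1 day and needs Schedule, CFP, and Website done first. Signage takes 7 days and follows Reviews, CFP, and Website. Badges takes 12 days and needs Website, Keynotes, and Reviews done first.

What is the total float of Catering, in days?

The longest chain is CFP→Keynotes→Website→Badges = 3+10+7+12 = 32; overall finish 32 days.
Catering finishes as early as 30 and must finish by 32.
So Catering can slip 32 − 30 = 2 days.

2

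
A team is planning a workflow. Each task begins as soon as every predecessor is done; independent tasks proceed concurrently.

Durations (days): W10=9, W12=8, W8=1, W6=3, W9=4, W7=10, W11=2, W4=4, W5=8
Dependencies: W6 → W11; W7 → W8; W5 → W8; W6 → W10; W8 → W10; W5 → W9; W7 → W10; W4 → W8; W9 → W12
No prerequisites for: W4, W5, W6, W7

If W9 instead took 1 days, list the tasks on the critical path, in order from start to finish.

W7, W8, W10

Actual critical path: W5→W9→W12 = 8+4+8 = 20 ⇒ 20 days.
W9 lies on that path, so at 1 day the path becomes 17 days.
New critical path: W7→W8→W10 = 10+1+9 = 20 ⇒ 20 days.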